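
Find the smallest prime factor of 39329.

67

39329 is odd.
Digit sum 26, not divisible by 3.
Ends in 9: not divisible by 5.
7: 39329 = 7·5618 + 3
11: 39329 = 11·3575 + 4
13: 39329 = 13·3025 + 4
17: 39329 = 17·2313 + 8
19: 39329 = 19·2069 + 18
23: 39329 = 23·1709 + 22
29: 39329 = 29·1356 + 5
31: 39329 = 31·1268 + 21
37: 39329 = 37·1062 + 35
41: 39329 = 41·959 + 10
43: 39329 = 43·914 + 27
47: 39329 = 47·836 + 37
53: 39329 = 53·742 + 3
59: 39329 = 59·666 + 35
61: 39329 = 61·644 + 45
67: 39329 = 67·587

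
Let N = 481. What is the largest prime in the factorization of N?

37

481 = 13 · 37
37 is prime.
So 481 = 13 · 37; the largest prime factor is 37.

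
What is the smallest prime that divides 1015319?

1015319 is odd.
Digit sum 20, not divisible by 3.
Ends in 9: not divisible by 5.
7: 1015319 = 7·145045 + 4
11: 1015319 = 11·92301 + 8
13: 1015319 = 13·78101 + 6
17: 1015319 = 17·59724 + 11
19: 1015319 = 19·53437 + 16
23: 1015319 = 23·44144 + 7
29: 1015319 = 29·35011

29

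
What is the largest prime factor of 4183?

4183 = 47 · 89
89 is prime.
So 4183 = 47 · 89; the largest prime factor is 89.

89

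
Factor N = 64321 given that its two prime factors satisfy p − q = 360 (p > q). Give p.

Since p = q + 360, we have 64321 = q(q + 360), so q² + 360q − 64321 = 0.
Discriminant: 360² + 4·64321 = 129600 + 257284 = 386884; √386884 = 622.
q = (−360 + 622)/2 = 131, and p = q + 360 = 491.
Check: 131 · 491 = 64321.

491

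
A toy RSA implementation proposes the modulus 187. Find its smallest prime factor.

11

187 is odd.
Digit sum 16, not divisible by 3.
Ends in 7: not divisible by 5.
7: 187 = 7·26 + 5
11: 187 = 11·17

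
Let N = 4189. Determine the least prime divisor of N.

4189 is odd.
Digit sum 22, not divisible by 3.
Ends in 9: not divisible by 5.
7: 4189 = 7·598 + 3
11: 4189 = 11·380 + 9
13: 4189 = 13·322 + 3
17: 4189 = 17·246 + 7
19: 4189 = 19·220 + 9
23: 4189 = 23·182 + 3
29: 4189 = 29·144 + 13
31: 4189 = 31·135 + 4
37: 4189 = 37·113 + 8
41: 4189 = 41·102 + 7
43: 4189 = 43·97 + 18
47: 4189 = 47·89 + 6
53: 4189 = 53·79 + 2
59: 4189 = 59·71

59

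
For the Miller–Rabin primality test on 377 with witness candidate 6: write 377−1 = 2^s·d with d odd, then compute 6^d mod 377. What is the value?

377 − 1 = 376 = 2^3 · 47, so d = 47.
6^1 ≡ 6 (mod 377)
6^2 ≡ 6^2 = 36 ≡ 36 (mod 377)
6^4 ≡ 36^2 = 1296 ≡ 165 (mod 377)
6^8 ≡ 165^2 = 27225 ≡ 81 (mod 377)
6^16 ≡ 81^2 = 6561 ≡ 152 (mod 377)
6^32 ≡ 152^2 = 23104 ≡ 107 (mod 377)
47 = 32 + 8 + 4 + 2 + 1 in binary powers of 2.
So 6^47 ≡ 107 · 81 · 165 · 36 · 6 ≡ 323 (mod 377).
Squaring chain: 323 → 277 → 198; never reaches −1, so base 6 is a Miller–Rabin witness that 377 is composite.

323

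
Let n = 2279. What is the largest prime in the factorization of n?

53

2279 = 43 · 53
53 is prime.
So 2279 = 43 · 53; the largest prime factor is 53.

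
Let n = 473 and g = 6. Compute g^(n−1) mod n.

6^1 ≡ 6 (mod 473)
6^2 ≡ 6^2 = 36 ≡ 36 (mod 473)
6^4 ≡ 36^2 = 1296 ≡ 350 (mod 473)
6^8 ≡ 350^2 = 122500 ≡ 466 (mod 473)
6^16 ≡ 466^2 = 217156 ≡ 49 (mod 473)
6^32 ≡ 49^2 = 2401 ≡ 36 (mod 473)
6^64 ≡ 36^2 = 1296 ≡ 350 (mod 473)
6^128 ≡ 350^2 = 122500 ≡ 466 (mod 473)
6^256 ≡ 466^2 = 217156 ≡ 49 (mod 473)
472 = 256 + 128 + 64 + 16 + 8 in binary powers of 2.
So 6^472 ≡ 49 · 466 · 350 · 49 · 466 ≡ 135 (mod 473).
Since 135 ≠ 1, base 6 is a Fermat witness: 473 is composite.

135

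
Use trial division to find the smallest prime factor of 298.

298 is even: 2 divides it.

2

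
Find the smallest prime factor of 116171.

116171 is odd.
Digit sum 17, not divisible by 3.
Ends in 1: not divisible by 5.
7: 116171 = 7·16595 + 6
11: 116171 = 11·10561

11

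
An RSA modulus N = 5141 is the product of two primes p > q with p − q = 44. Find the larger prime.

Since p = q + 44, we have 5141 = q(q + 44), so q² + 44q − 5141 = 0.
Discriminant: 44² + 4·5141 = 1936 + 20564 = 22500; √22500 = 150.
q = (−44 + 150)/2 = 53, and p = q + 44 = 97.
Check: 53 · 97 = 5141.

97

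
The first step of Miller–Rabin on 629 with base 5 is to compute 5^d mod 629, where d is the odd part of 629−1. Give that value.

629 − 1 = 628 = 2^2 · 157, so d = 157.
5^1 ≡ 5 (mod 629)
5^2 ≡ 5^2 = 25 ≡ 25 (mod 629)
5^4 ≡ 25^2 = 625 ≡ 625 (mod 629)
5^8 ≡ 625^2 = 390625 ≡ 16 (mod 629)
5^16 ≡ 16^2 = 256 ≡ 256 (mod 629)
5^32 ≡ 256^2 = 65536 ≡ 120 (mod 629)
5^64 ≡ 120^2 = 14400 ≡ 562 (mod 629)
5^128 ≡ 562^2 = 315844 ≡ 86 (mod 629)
157 = 128 + 16 + 8 + 4 + 1 in binary powers of 2.
So 5^157 ≡ 86 · 256 · 16 · 625 · 5 ≡ 309 (mod 629).
Squaring chain: 309 → 502; never reaches −1, so base 5 is a Miller–Rabin witness that 629 is composite.

309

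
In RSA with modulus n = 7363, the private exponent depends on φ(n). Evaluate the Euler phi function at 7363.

7128

Factor: 7363 = 37 · 199.
φ(7363) = (37−1) · (199−1) = 36 · 198 = 7128.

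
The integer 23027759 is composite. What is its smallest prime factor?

23027759 is odd.
Digit sum 35, not divisible by 3.
Ends in 9: not divisible by 5.
7: 23027759 = 7·3289679 + 6
11: 23027759 = 11·2093432 + 7
13: 23027759 = 13·1771366 + 1
17: 23027759 = 17·1354574 + 1
19: 23027759 = 19·1211987 + 6
23: 23027759 = 23·1001206 + 21
29: 23027759 = 29·794060 + 19
31: 23027759 = 31·742830 + 29
37: 23027759 = 37·622371 + 32
41: 23027759 = 41·561652 + 27
43: 23027759 = 43·535529 + 12
47: 23027759 = 47·489952 + 15
53: 23027759 = 53·434486 + 1
59: 23027759 = 59·390301

59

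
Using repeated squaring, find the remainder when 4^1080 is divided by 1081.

4^1 ≡ 4 (mod 1081)
4^2 ≡ 4^2 = 16 ≡ 16 (mod 1081)
4^4 ≡ 16^2 = 256 ≡ 256 (mod 1081)
4^8 ≡ 256^2 = 65536 ≡ 676 (mod 1081)
4^16 ≡ 676^2 = 456976 ≡ 794 (mod 1081)
4^32 ≡ 794^2 = 630436 ≡ 213 (mod 1081)
4^64 ≡ 213^2 = 45369 ≡ 1048 (mod 1081)
4^128 ≡ 1048^2 = 1098304 ≡ 8 (mod 1081)
4^256 ≡ 8^2 = 64 ≡ 64 (mod 1081)
4^512 ≡ 64^2 = 4096 ≡ 853 (mod 1081)
4^1024 ≡ 853^2 = 727609 ≡ 96 (mod 1081)
1080 = 1024 + 32 + 16 + 8 in binary powers of 2.
So 4^1080 ≡ 96 · 213 · 794 · 676 ≡ 200 (mod 1081).
Since 200 ≠ 1, base 4 is a Fermat witness: 1081 is composite.

200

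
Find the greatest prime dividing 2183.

2183 = 37 · 59
59 is prime.
So 2183 = 37 · 59; the largest prime factor is 59.

59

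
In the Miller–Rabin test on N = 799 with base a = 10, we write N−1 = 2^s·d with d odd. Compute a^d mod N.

799 − 1 = 798 = 2^1 · 399, so d = 399.
10^1 ≡ 10 (mod 799)
10^2 ≡ 10^2 = 100 ≡ 100 (mod 799)
10^4 ≡ 100^2 = 10000 ≡ 412 (mod 799)
10^8 ≡ 412^2 = 169744 ≡ 356 (mod 799)
10^16 ≡ 356^2 = 126736 ≡ 494 (mod 799)
10^32 ≡ 494^2 = 244036 ≡ 341 (mod 799)
10^64 ≡ 341^2 = 116281 ≡ 426 (mod 799)
10^128 ≡ 426^2 = 181476 ≡ 103 (mod 799)
10^256 ≡ 103^2 = 10609 ≡ 222 (mod 799)
399 = 256 + 128 + 8 + 4 + 2 + 1 in binary powers of 2.
So 10^399 ≡ 222 · 103 · 356 · 412 · 100 · 10 ≡ 114 (mod 799).
Squaring chain: 114; never reaches −1, so base 10 is a Miller–Rabin witness that 799 is composite.

114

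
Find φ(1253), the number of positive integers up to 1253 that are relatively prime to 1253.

Factor: 1253 = 7 · 179.
φ(1253) = (7−1) · (179−1) = 6 · 178 = 1068.

1068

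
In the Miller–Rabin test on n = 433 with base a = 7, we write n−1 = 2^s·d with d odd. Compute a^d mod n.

433 − 1 = 432 = 2^4 · 27, so d = 27.
7^1 ≡ 7 (mod 433)
7^2 ≡ 7^2 = 49 ≡ 49 (mod 433)
7^4 ≡ 49^2 = 2401 ≡ 236 (mod 433)
7^8 ≡ 236^2 = 55696 ≡ 272 (mod 433)
7^16 ≡ 272^2 = 73984 ≡ 374 (mod 433)
27 = 16 + 8 + 2 + 1 in binary powers of 2.
So 7^27 ≡ 374 · 272 · 49 · 7 ≡ 265 (mod 433).
Squaring chain: 265 → 79 → 179 → 432; reaches −1, so base 7 does not prove 433 composite.

265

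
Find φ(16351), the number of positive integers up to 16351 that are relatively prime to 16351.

16072

Factor: 16351 = 83 · 197.
φ(16351) = (83−1) · (197−1) = 82 · 196 = 16072.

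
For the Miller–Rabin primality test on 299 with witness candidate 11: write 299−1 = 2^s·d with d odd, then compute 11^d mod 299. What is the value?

267

299 − 1 = 298 = 2^1 · 149, so d = 149.
11^1 ≡ 11 (mod 299)
11^2 ≡ 11^2 = 121 ≡ 121 (mod 299)
11^4 ≡ 121^2 = 14641 ≡ 289 (mod 299)
11^8 ≡ 289^2 = 83521 ≡ 100 (mod 299)
11^16 ≡ 100^2 = 10000 ≡ 133 (mod 299)
11^32 ≡ 133^2 = 17689 ≡ 48 (mod 299)
11^64 ≡ 48^2 = 2304 ≡ 211 (mod 299)
11^128 ≡ 211^2 = 44521 ≡ 269 (mod 299)
149 = 128 + 16 + 4 + 1 in binary powers of 2.
So 11^149 ≡ 269 · 133 · 289 · 11 ≡ 267 (mod 299).
Squaring chain: 267; never reaches −1, so base 11 is a Miller–Rabin witness that 299 is composite.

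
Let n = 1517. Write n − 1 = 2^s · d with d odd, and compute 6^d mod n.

1517 − 1 = 1516 = 2^2 · 379, so d = 379.
6^1 ≡ 6 (mod 1517)
6^2 ≡ 6^2 = 36 ≡ 36 (mod 1517)
6^4 ≡ 36^2 = 1296 ≡ 1296 (mod 1517)
6^8 ≡ 1296^2 = 1679616 ≡ 297 (mod 1517)
6^16 ≡ 297^2 = 88209 ≡ 223 (mod 1517)
6^32 ≡ 223^2 = 49729 ≡ 1185 (mod 1517)
6^64 ≡ 1185^2 = 1404225 ≡ 1000 (mod 1517)
6^128 ≡ 1000^2 = 1000000 ≡ 297 (mod 1517)
6^256 ≡ 297^2 = 88209 ≡ 223 (mod 1517)
379 = 256 + 64 + 32 + 16 + 8 + 2 + 1 in binary powers of 2.
So 6^379 ≡ 223 · 1000 · 1185 · 223 · 297 · 36 · 6 ≡ 1141 (mod 1517).
Squaring chain: 1141 → 295; never reaches −1, so base 6 is a Miller–Rabin witness that 1517 is composite.

1141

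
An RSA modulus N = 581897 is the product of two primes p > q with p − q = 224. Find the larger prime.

883

Since p = q + 224, we have 581897 = q(q + 224), so q² + 224q − 581897 = 0.
Discriminant: 224² + 4·581897 = 50176 + 2327588 = 2377764; √2377764 = 1542.
q = (−224 + 1542)/2 = 659, and p = q + 224 = 883.
Check: 659 · 883 = 581897.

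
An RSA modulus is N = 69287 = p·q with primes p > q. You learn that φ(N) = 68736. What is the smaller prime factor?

193

φ(n) = (p−1)(q−1) = n − (p+q) + 1, so p + q = 69287 − 68736 + 1 = 552.
p and q are the roots of t² − 552t + 69287 = 0.
Discriminant: 552² − 4·69287 = 304704 − 277148 = 27556; √27556 = 166.
q = (552 − 166)/2 = 193, p = (552 + 166)/2 = 359.
Check: 193 · 359 = 69287.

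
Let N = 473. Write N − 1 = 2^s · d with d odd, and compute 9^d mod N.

203

473 − 1 = 472 = 2^3 · 59, so d = 59.
9^1 ≡ 9 (mod 473)
9^2 ≡ 9^2 = 81 ≡ 81 (mod 473)
9^4 ≡ 81^2 = 6561 ≡ 412 (mod 473)
9^8 ≡ 412^2 = 169744 ≡ 410 (mod 473)
9^16 ≡ 410^2 = 168100 ≡ 185 (mod 473)
9^32 ≡ 185^2 = 34225 ≡ 169 (mod 473)
59 = 32 + 16 + 8 + 2 + 1 in binary powers of 2.
So 9^59 ≡ 169 · 185 · 410 · 81 · 9 ≡ 203 (mod 473).
Squaring chain: 203 → 58 → 53; never reaches −1, so base 9 is a Miller–Rabin witness that 473 is composite.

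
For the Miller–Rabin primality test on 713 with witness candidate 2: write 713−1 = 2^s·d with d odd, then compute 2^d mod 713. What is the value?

140

713 − 1 = 712 = 2^3 · 89, so d = 89.
2^1 ≡ 2 (mod 713)
2^2 ≡ 2^2 = 4 ≡ 4 (mod 713)
2^4 ≡ 4^2 = 16 ≡ 16 (mod 713)
2^8 ≡ 16^2 = 256 ≡ 256 (mod 713)
2^16 ≡ 256^2 = 65536 ≡ 653 (mod 713)
2^32 ≡ 653^2 = 426409 ≡ 35 (mod 713)
2^64 ≡ 35^2 = 1225 ≡ 512 (mod 713)
89 = 64 + 16 + 8 + 1 in binary powers of 2.
So 2^89 ≡ 512 · 653 · 256 · 2 ≡ 140 (mod 713).
Squaring chain: 140 → 349 → 591; never reaches −1, so base 2 is a Miller–Rabin witness that 713 is composite.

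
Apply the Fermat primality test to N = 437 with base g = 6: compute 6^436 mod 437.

118

6^1 ≡ 6 (mod 437)
6^2 ≡ 6^2 = 36 ≡ 36 (mod 437)
6^4 ≡ 36^2 = 1296 ≡ 422 (mod 437)
6^8 ≡ 422^2 = 178084 ≡ 225 (mod 437)
6^16 ≡ 225^2 = 50625 ≡ 370 (mod 437)
6^32 ≡ 370^2 = 136900 ≡ 119 (mod 437)
6^64 ≡ 119^2 = 14161 ≡ 177 (mod 437)
6^128 ≡ 177^2 = 31329 ≡ 302 (mod 437)
6^256 ≡ 302^2 = 91204 ≡ 308 (mod 437)
436 = 256 + 128 + 32 + 16 + 4 in binary powers of 2.
So 6^436 ≡ 308 · 302 · 119 · 370 · 422 ≡ 118 (mod 437).
Since 118 ≠ 1, base 6 is a Fermat witness: 437 is composite.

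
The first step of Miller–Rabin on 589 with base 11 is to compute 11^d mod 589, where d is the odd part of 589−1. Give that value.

77

589 − 1 = 588 = 2^2 · 147, so d = 147.
11^1 ≡ 11 (mod 589)
11^2 ≡ 11^2 = 121 ≡ 121 (mod 589)
11^4 ≡ 121^2 = 14641 ≡ 505 (mod 589)
11^8 ≡ 505^2 = 255025 ≡ 577 (mod 589)
11^16 ≡ 577^2 = 332929 ≡ 144 (mod 589)
11^32 ≡ 144^2 = 20736 ≡ 121 (mod 589)
11^64 ≡ 121^2 = 14641 ≡ 505 (mod 589)
11^128 ≡ 505^2 = 255025 ≡ 577 (mod 589)
147 = 128 + 16 + 2 + 1 in binary powers of 2.
So 11^147 ≡ 577 · 144 · 121 · 11 ≡ 77 (mod 589).
Squaring chain: 77 → 39; never reaches −1, so base 11 is a Miller–Rabin witness that 589 is composite.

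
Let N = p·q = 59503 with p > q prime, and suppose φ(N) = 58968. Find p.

φ(n) = (p−1)(q−1) = n − (p+q) + 1, so p + q = 59503 − 58968 + 1 = 536.
p and q are the roots of t² − 536t + 59503 = 0.
Discriminant: 536² − 4·59503 = 287296 − 238012 = 49284; √49284 = 222.
q = (536 − 222)/2 = 157, p = (536 + 222)/2 = 379.
Check: 157 · 379 = 59503.

379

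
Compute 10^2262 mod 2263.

10^1 ≡ 10 (mod 2263)
10^2 ≡ 10^2 = 100 ≡ 100 (mod 2263)
10^4 ≡ 100^2 = 10000 ≡ 948 (mod 2263)
10^8 ≡ 948^2 = 898704 ≡ 293 (mod 2263)
10^16 ≡ 293^2 = 85849 ≡ 2118 (mod 2263)
10^32 ≡ 2118^2 = 4485924 ≡ 658 (mod 2263)
10^64 ≡ 658^2 = 432964 ≡ 731 (mod 2263)
10^128 ≡ 731^2 = 534361 ≡ 293 (mod 2263)
10^256 ≡ 293^2 = 85849 ≡ 2118 (mod 2263)
10^512 ≡ 2118^2 = 4485924 ≡ 658 (mod 2263)
10^1024 ≡ 658^2 = 432964 ≡ 731 (mod 2263)
10^2048 ≡ 731^2 = 534361 ≡ 293 (mod 2263)
2262 = 2048 + 128 + 64 + 16 + 4 + 2 in binary powers of 2.
So 10^2262 ≡ 293 · 293 · 731 · 2118 · 948 · 100 ≡ 2236 (mod 2263).
Since 2236 ≠ 1, base 10 is a Fermat witness: 2263 is composite.

2236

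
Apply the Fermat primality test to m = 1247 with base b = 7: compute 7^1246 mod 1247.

7^1 ≡ 7 (mod 1247)
7^2 ≡ 7^2 = 49 ≡ 49 (mod 1247)
7^4 ≡ 49^2 = 2401 ≡ 1154 (mod 1247)
7^8 ≡ 1154^2 = 1331716 ≡ 1167 (mod 1247)
7^16 ≡ 1167^2 = 1361889 ≡ 165 (mod 1247)
7^32 ≡ 165^2 = 27225 ≡ 1038 (mod 1247)
7^64 ≡ 1038^2 = 1077444 ≡ 36 (mod 1247)
7^128 ≡ 36^2 = 1296 ≡ 49 (mod 1247)
7^256 ≡ 49^2 = 2401 ≡ 1154 (mod 1247)
7^512 ≡ 1154^2 = 1331716 ≡ 1167 (mod 1247)
7^1024 ≡ 1167^2 = 1361889 ≡ 165 (mod 1247)
1246 = 1024 + 128 + 64 + 16 + 8 + 4 + 2 in binary powers of 2.
So 7^1246 ≡ 165 · 49 · 36 · 165 · 1167 · 1154 · 49 ≡ 552 (mod 1247).
Since 552 ≠ 1, base 7 is a Fermat witness: 1247 is composite.

552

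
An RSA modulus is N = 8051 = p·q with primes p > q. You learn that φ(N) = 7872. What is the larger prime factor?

φ(n) = (p−1)(q−1) = n − (p+q) + 1, so p + q = 8051 − 7872 + 1 = 180.
p and q are the roots of t² − 180t + 8051 = 0.
Discriminant: 180² − 4·8051 = 32400 − 32204 = 196; √196 = 14.
q = (180 − 14)/2 = 83, p = (180 + 14)/2 = 97.
Check: 83 · 97 = 8051.

97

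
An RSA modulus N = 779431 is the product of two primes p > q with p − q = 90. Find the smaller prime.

Since p = q + 90, we have 779431 = q(q + 90), so q² + 90q − 779431 = 0.
Discriminant: 90² + 4·779431 = 8100 + 3117724 = 3125824; √3125824 = 1768.
q = (−90 + 1768)/2 = 839, and p = q + 90 = 929.
Check: 839 · 929 = 779431.

839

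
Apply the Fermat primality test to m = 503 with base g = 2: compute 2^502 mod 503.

2^1 ≡ 2 (mod 503)
2^2 ≡ 2^2 = 4 ≡ 4 (mod 503)
2^4 ≡ 4^2 = 16 ≡ 16 (mod 503)
2^8 ≡ 16^2 = 256 ≡ 256 (mod 503)
2^16 ≡ 256^2 = 65536 ≡ 146 (mod 503)
2^32 ≡ 146^2 = 21316 ≡ 190 (mod 503)
2^64 ≡ 190^2 = 36100 ≡ 387 (mod 503)
2^128 ≡ 387^2 = 149769 ≡ 378 (mod 503)
2^256 ≡ 378^2 = 142884 ≡ 32 (mod 503)
502 = 256 + 128 + 64 + 32 + 16 + 4 + 2 in binary powers of 2.
So 2^502 ≡ 32 · 378 · 387 · 190 · 146 · 16 · 4 ≡ 1 (mod 503).
Since the result is 1, base 2 gives no evidence that 503 is composite.

1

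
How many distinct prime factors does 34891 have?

3

34891 = 23 · 1517
1517 = 37 · 41
34891 = 23 · 37 · 41, which has 3 distinct prime factors.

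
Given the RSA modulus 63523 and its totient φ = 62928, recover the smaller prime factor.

φ(n) = (p−1)(q−1) = n − (p+q) + 1, so p + q = 63523 − 62928 + 1 = 596.
p and q are the roots of t² − 596t + 63523 = 0.
Discriminant: 596² − 4·63523 = 355216 − 254092 = 101124; √101124 = 318.
q = (596 − 318)/2 = 139, p = (596 + 318)/2 = 457.
Check: 139 · 457 = 63523.

139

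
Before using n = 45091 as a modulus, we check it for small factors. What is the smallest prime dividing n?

67

45091 is odd.
Digit sum 19, not divisible by 3.
Ends in 1: not divisible by 5.
7: 45091 = 7·6441 + 4
11: 45091 = 11·4099 + 2
13: 45091 = 13·3468 + 7
17: 45091 = 17·2652 + 7
19: 45091 = 19·2373 + 4
23: 45091 = 23·1960 + 11
29: 45091 = 29·1554 + 25
31: 45091 = 31·1454 + 17
37: 45091 = 37·1218 + 25
41: 45091 = 41·1099 + 32
43: 45091 = 43·1048 + 27
47: 45091 = 47·959 + 18
53: 45091 = 53·850 + 41
59: 45091 = 59·764 + 15
61: 45091 = 61·739 + 12
67: 45091 = 67·673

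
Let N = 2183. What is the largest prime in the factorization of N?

59

2183 = 37 · 59
59 is prime.
So 2183 = 37 · 59; the largest prime factor is 59.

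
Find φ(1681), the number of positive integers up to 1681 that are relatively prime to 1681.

Factor: 1681 = 41^2.
φ(1681) = 41^1·(41−1) = 1640.

1640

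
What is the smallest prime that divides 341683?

341683 is odd.
Digit sum 25, not divisible by 3.
Ends in 3: not divisible by 5.
7: 341683 = 7·48811 + 6
11: 341683 = 11·31062 + 1
13: 341683 = 13·26283 + 4
17: 341683 = 17·20099

17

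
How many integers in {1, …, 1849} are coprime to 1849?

Factor: 1849 = 43^2.
φ(1849) = 43^1·(43−1) = 1806.

1806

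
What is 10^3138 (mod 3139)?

2363

10^1 ≡ 10 (mod 3139)
10^2 ≡ 10^2 = 100 ≡ 100 (mod 3139)
10^4 ≡ 100^2 = 10000 ≡ 583 (mod 3139)
10^8 ≡ 583^2 = 339889 ≡ 877 (mod 3139)
10^16 ≡ 877^2 = 769129 ≡ 74 (mod 3139)
10^32 ≡ 74^2 = 5476 ≡ 2337 (mod 3139)
10^64 ≡ 2337^2 = 5461569 ≡ 2848 (mod 3139)
10^128 ≡ 2848^2 = 8111104 ≡ 3067 (mod 3139)
10^256 ≡ 3067^2 = 9406489 ≡ 2045 (mod 3139)
10^512 ≡ 2045^2 = 4182025 ≡ 877 (mod 3139)
10^1024 ≡ 877^2 = 769129 ≡ 74 (mod 3139)
10^2048 ≡ 74^2 = 5476 ≡ 2337 (mod 3139)
3138 = 2048 + 1024 + 64 + 2 in binary powers of 2.
So 10^3138 ≡ 2337 · 74 · 2848 · 100 ≡ 2363 (mod 3139).
Since 2363 ≠ 1, base 10 is a Fermat witness: 3139 is composite.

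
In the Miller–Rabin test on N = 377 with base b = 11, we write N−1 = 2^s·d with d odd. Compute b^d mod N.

377 − 1 = 376 = 2^3 · 47, so d = 47.
11^1 ≡ 11 (mod 377)
11^2 ≡ 11^2 = 121 ≡ 121 (mod 377)
11^4 ≡ 121^2 = 14641 ≡ 315 (mod 377)
11^8 ≡ 315^2 = 99225 ≡ 74 (mod 377)
11^16 ≡ 74^2 = 5476 ≡ 198 (mod 377)
11^32 ≡ 198^2 = 39204 ≡ 373 (mod 377)
47 = 32 + 8 + 4 + 2 + 1 in binary powers of 2.
So 11^47 ≡ 373 · 74 · 315 · 121 · 11 ≡ 305 (mod 377).
Squaring chain: 305 → 283 → 165; never reaches −1, so base 11 is a Miller–Rabin witness that 377 is composite.

305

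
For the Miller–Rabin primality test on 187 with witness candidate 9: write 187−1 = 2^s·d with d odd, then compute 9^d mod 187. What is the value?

187 − 1 = 186 = 2^1 · 93, so d = 93.
9^1 ≡ 9 (mod 187)
9^2 ≡ 9^2 = 81 ≡ 81 (mod 187)
9^4 ≡ 81^2 = 6561 ≡ 16 (mod 187)
9^8 ≡ 16^2 = 256 ≡ 69 (mod 187)
9^16 ≡ 69^2 = 4761 ≡ 86 (mod 187)
9^32 ≡ 86^2 = 7396 ≡ 103 (mod 187)
9^64 ≡ 103^2 = 10609 ≡ 137 (mod 187)
93 = 64 + 16 + 8 + 4 + 1 in binary powers of 2.
So 9^93 ≡ 137 · 86 · 69 · 16 · 9 ≡ 25 (mod 187).
Squaring chain: 25; never reaches −1, so base 9 is a Miller–Rabin witness that 187 is composite.

25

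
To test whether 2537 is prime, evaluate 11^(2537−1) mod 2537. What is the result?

1067

11^1 ≡ 11 (mod 2537)
11^2 ≡ 11^2 = 121 ≡ 121 (mod 2537)
11^4 ≡ 121^2 = 14641 ≡ 1956 (mod 2537)
11^8 ≡ 1956^2 = 3825936 ≡ 140 (mod 2537)
11^16 ≡ 140^2 = 19600 ≡ 1841 (mod 2537)
11^32 ≡ 1841^2 = 3389281 ≡ 2386 (mod 2537)
11^64 ≡ 2386^2 = 5692996 ≡ 2505 (mod 2537)
11^128 ≡ 2505^2 = 6275025 ≡ 1024 (mod 2537)
11^256 ≡ 1024^2 = 1048576 ≡ 795 (mod 2537)
11^512 ≡ 795^2 = 632025 ≡ 312 (mod 2537)
11^1024 ≡ 312^2 = 97344 ≡ 938 (mod 2537)
11^2048 ≡ 938^2 = 879844 ≡ 2042 (mod 2537)
2536 = 2048 + 256 + 128 + 64 + 32 + 8 in binary powers of 2.
So 11^2536 ≡ 2042 · 795 · 1024 · 2505 · 2386 · 140 ≡ 1067 (mod 2537).
Since 1067 ≠ 1, base 11 is a Fermat witness: 2537 is composite.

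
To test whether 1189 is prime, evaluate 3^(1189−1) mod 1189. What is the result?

1147

3^1 ≡ 3 (mod 1189)
3^2 ≡ 3^2 = 9 ≡ 9 (mod 1189)
3^4 ≡ 9^2 = 81 ≡ 81 (mod 1189)
3^8 ≡ 81^2 = 6561 ≡ 616 (mod 1189)
3^16 ≡ 616^2 = 379456 ≡ 165 (mod 1189)
3^32 ≡ 165^2 = 27225 ≡ 1067 (mod 1189)
3^64 ≡ 1067^2 = 1138489 ≡ 616 (mod 1189)
3^128 ≡ 616^2 = 379456 ≡ 165 (mod 1189)
3^256 ≡ 165^2 = 27225 ≡ 1067 (mod 1189)
3^512 ≡ 1067^2 = 1138489 ≡ 616 (mod 1189)
3^1024 ≡ 616^2 = 379456 ≡ 165 (mod 1189)
1188 = 1024 + 128 + 32 + 4 in binary powers of 2.
So 3^1188 ≡ 165 · 165 · 1067 · 81 ≡ 1147 (mod 1189).
Since 1147 ≠ 1, base 3 is a Fermat witness: 1189 is composite.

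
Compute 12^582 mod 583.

221

12^1 ≡ 12 (mod 583)
12^2 ≡ 12^2 = 144 ≡ 144 (mod 583)
12^4 ≡ 144^2 = 20736 ≡ 331 (mod 583)
12^8 ≡ 331^2 = 109561 ≡ 540 (mod 583)
12^16 ≡ 540^2 = 291600 ≡ 100 (mod 583)
12^32 ≡ 100^2 = 10000 ≡ 89 (mod 583)
12^64 ≡ 89^2 = 7921 ≡ 342 (mod 583)
12^128 ≡ 342^2 = 116964 ≡ 364 (mod 583)
12^256 ≡ 364^2 = 132496 ≡ 155 (mod 583)
12^512 ≡ 155^2 = 24025 ≡ 122 (mod 583)
582 = 512 + 64 + 4 + 2 in binary powers of 2.
So 12^582 ≡ 122 · 342 · 331 · 144 ≡ 221 (mod 583).
Since 221 ≠ 1, base 12 is a Fermat witness: 583 is composite.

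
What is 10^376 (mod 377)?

10^1 ≡ 10 (mod 377)
10^2 ≡ 10^2 = 100 ≡ 100 (mod 377)
10^4 ≡ 100^2 = 10000 ≡ 198 (mod 377)
10^8 ≡ 198^2 = 39204 ≡ 373 (mod 377)
10^16 ≡ 373^2 = 139129 ≡ 16 (mod 377)
10^32 ≡ 16^2 = 256 ≡ 256 (mod 377)
10^64 ≡ 256^2 = 65536 ≡ 315 (mod 377)
10^128 ≡ 315^2 = 99225 ≡ 74 (mod 377)
10^256 ≡ 74^2 = 5476 ≡ 198 (mod 377)
376 = 256 + 64 + 32 + 16 + 8 in binary powers of 2.
So 10^376 ≡ 198 · 315 · 256 · 16 · 373 ≡ 107 (mod 377).
Since 107 ≠ 1, base 10 is a Fermat witness: 377 is composite.

107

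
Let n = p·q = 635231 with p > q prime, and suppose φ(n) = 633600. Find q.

641

φ(n) = (p−1)(q−1) = n − (p+q) + 1, so p + q = 635231 − 633600 + 1 = 1632.
p and q are the roots of t² − 1632t + 635231 = 0.
Discriminant: 1632² − 4·635231 = 2663424 − 2540924 = 122500; √122500 = 350.
q = (1632 − 350)/2 = 641, p = (1632 + 350)/2 = 991.
Check: 641 · 991 = 635231.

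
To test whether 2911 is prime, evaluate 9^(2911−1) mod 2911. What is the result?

9^1 ≡ 9 (mod 2911)
9^2 ≡ 9^2 = 81 ≡ 81 (mod 2911)
9^4 ≡ 81^2 = 6561 ≡ 739 (mod 2911)
9^8 ≡ 739^2 = 546121 ≡ 1764 (mod 2911)
9^16 ≡ 1764^2 = 3111696 ≡ 2748 (mod 2911)
9^32 ≡ 2748^2 = 7551504 ≡ 370 (mod 2911)
9^64 ≡ 370^2 = 136900 ≡ 83 (mod 2911)
9^128 ≡ 83^2 = 6889 ≡ 1067 (mod 2911)
9^256 ≡ 1067^2 = 1138489 ≡ 288 (mod 2911)
9^512 ≡ 288^2 = 82944 ≡ 1436 (mod 2911)
9^1024 ≡ 1436^2 = 2062096 ≡ 1108 (mod 2911)
9^2048 ≡ 1108^2 = 1227664 ≡ 2133 (mod 2911)
2910 = 2048 + 512 + 256 + 64 + 16 + 8 + 4 + 2 in binary powers of 2.
So 9^2910 ≡ 2133 · 1436 · 288 · 83 · 2748 · 1764 · 739 · 81 ≡ 2746 (mod 2911).
Since 2746 ≠ 1, base 9 is a Fermat witness: 2911 is composite.

2746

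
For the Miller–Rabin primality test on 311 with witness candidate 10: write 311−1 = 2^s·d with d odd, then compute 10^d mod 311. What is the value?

311 − 1 = 310 = 2^1 · 155, so d = 155.
10^1 ≡ 10 (mod 311)
10^2 ≡ 10^2 = 100 ≡ 100 (mod 311)
10^4 ≡ 100^2 = 10000 ≡ 48 (mod 311)
10^8 ≡ 48^2 = 2304 ≡ 127 (mod 311)
10^16 ≡ 127^2 = 16129 ≡ 268 (mod 311)
10^32 ≡ 268^2 = 71824 ≡ 294 (mod 311)
10^64 ≡ 294^2 = 86436 ≡ 289 (mod 311)
10^128 ≡ 289^2 = 83521 ≡ 173 (mod 311)
155 = 128 + 16 + 8 + 2 + 1 in binary powers of 2.
So 10^155 ≡ 173 · 268 · 127 · 100 · 10 ≡ 1 (mod 311).
Since 10^d ≡ 1 (mod 311), base 10 does not prove 311 composite.

1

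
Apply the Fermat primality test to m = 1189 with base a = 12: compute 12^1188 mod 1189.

146

12^1 ≡ 12 (mod 1189)
12^2 ≡ 12^2 = 144 ≡ 144 (mod 1189)
12^4 ≡ 144^2 = 20736 ≡ 523 (mod 1189)
12^8 ≡ 523^2 = 273529 ≡ 59 (mod 1189)
12^16 ≡ 59^2 = 3481 ≡ 1103 (mod 1189)
12^32 ≡ 1103^2 = 1216609 ≡ 262 (mod 1189)
12^64 ≡ 262^2 = 68644 ≡ 871 (mod 1189)
12^128 ≡ 871^2 = 758641 ≡ 59 (mod 1189)
12^256 ≡ 59^2 = 3481 ≡ 1103 (mod 1189)
12^512 ≡ 1103^2 = 1216609 ≡ 262 (mod 1189)
12^1024 ≡ 262^2 = 68644 ≡ 871 (mod 1189)
1188 = 1024 + 128 + 32 + 4 in binary powers of 2.
So 12^1188 ≡ 871 · 59 · 262 · 523 ≡ 146 (mod 1189).
Since 146 ≠ 1, base 12 is a Fermat witness: 1189 is composite.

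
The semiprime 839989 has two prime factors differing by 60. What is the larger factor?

947

Since p = q + 60, we have 839989 = q(q + 60), so q² + 60q − 839989 = 0.
Discriminant: 60² + 4·839989 = 3600 + 3359956 = 3363556; √3363556 = 1834.
q = (−60 + 1834)/2 = 887, and p = q + 60 = 947.
Check: 887 · 947 = 839989.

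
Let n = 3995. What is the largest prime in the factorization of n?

47

3995 = 5 · 799
799 = 17 · 47
47 is prime.
So 3995 = 5 · 17 · 47; the largest prime factor is 47.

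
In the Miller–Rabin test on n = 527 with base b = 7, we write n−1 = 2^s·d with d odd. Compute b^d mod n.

527 − 1 = 526 = 2^1 · 263, so d = 263.
7^1 ≡ 7 (mod 527)
7^2 ≡ 7^2 = 49 ≡ 49 (mod 527)
7^4 ≡ 49^2 = 2401 ≡ 293 (mod 527)
7^8 ≡ 293^2 = 85849 ≡ 475 (mod 527)
7^16 ≡ 475^2 = 225625 ≡ 69 (mod 527)
7^32 ≡ 69^2 = 4761 ≡ 18 (mod 527)
7^64 ≡ 18^2 = 324 ≡ 324 (mod 527)
7^128 ≡ 324^2 = 104976 ≡ 103 (mod 527)
7^256 ≡ 103^2 = 10609 ≡ 69 (mod 527)
263 = 256 + 4 + 2 + 1 in binary powers of 2.
So 7^263 ≡ 69 · 293 · 49 · 7 ≡ 165 (mod 527).
Squaring chain: 165; never reaches −1, so base 7 is a Miller–Rabin witness that 527 is composite.

165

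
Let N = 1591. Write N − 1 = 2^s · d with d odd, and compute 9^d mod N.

322

1591 − 1 = 1590 = 2^1 · 795, so d = 795.
9^1 ≡ 9 (mod 1591)
9^2 ≡ 9^2 = 81 ≡ 81 (mod 1591)
9^4 ≡ 81^2 = 6561 ≡ 197 (mod 1591)
9^8 ≡ 197^2 = 38809 ≡ 625 (mod 1591)
9^16 ≡ 625^2 = 390625 ≡ 830 (mod 1591)
9^32 ≡ 830^2 = 688900 ≡ 1588 (mod 1591)
9^64 ≡ 1588^2 = 2521744 ≡ 9 (mod 1591)
9^128 ≡ 9^2 = 81 ≡ 81 (mod 1591)
9^256 ≡ 81^2 = 6561 ≡ 197 (mod 1591)
9^512 ≡ 197^2 = 38809 ≡ 625 (mod 1591)
795 = 512 + 256 + 16 + 8 + 2 + 1 in binary powers of 2.
So 9^795 ≡ 625 · 197 · 830 · 625 · 81 · 9 ≡ 322 (mod 1591).
Squaring chain: 322; never reaches −1, so base 9 is a Miller–Rabin witness that 1591 is composite.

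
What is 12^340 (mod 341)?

12^1 ≡ 12 (mod 341)
12^2 ≡ 12^2 = 144 ≡ 144 (mod 341)
12^4 ≡ 144^2 = 20736 ≡ 276 (mod 341)
12^8 ≡ 276^2 = 76176 ≡ 133 (mod 341)
12^16 ≡ 133^2 = 17689 ≡ 298 (mod 341)
12^32 ≡ 298^2 = 88804 ≡ 144 (mod 341)
12^64 ≡ 144^2 = 20736 ≡ 276 (mod 341)
12^128 ≡ 276^2 = 76176 ≡ 133 (mod 341)
12^256 ≡ 133^2 = 17689 ≡ 298 (mod 341)
340 = 256 + 64 + 16 + 4 in binary powers of 2.
So 12^340 ≡ 298 · 276 · 298 · 276 ≡ 56 (mod 341).
Since 56 ≠ 1, base 12 is a Fermat witness: 341 is composite.

56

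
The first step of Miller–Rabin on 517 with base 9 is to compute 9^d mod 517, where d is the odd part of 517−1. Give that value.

517 − 1 = 516 = 2^2 · 129, so d = 129.
9^1 ≡ 9 (mod 517)
9^2 ≡ 9^2 = 81 ≡ 81 (mod 517)
9^4 ≡ 81^2 = 6561 ≡ 357 (mod 517)
9^8 ≡ 357^2 = 127449 ≡ 267 (mod 517)
9^16 ≡ 267^2 = 71289 ≡ 460 (mod 517)
9^32 ≡ 460^2 = 211600 ≡ 147 (mod 517)
9^64 ≡ 147^2 = 21609 ≡ 412 (mod 517)
9^128 ≡ 412^2 = 169744 ≡ 168 (mod 517)
129 = 128 + 1 in binary powers of 2.
So 9^129 ≡ 168 · 9 ≡ 478 (mod 517).
Squaring chain: 478 → 487; never reaches −1, so base 9 is a Miller–Rabin witness that 517 is composite.

478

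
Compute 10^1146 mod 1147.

10^1 ≡ 10 (mod 1147)
10^2 ≡ 10^2 = 100 ≡ 100 (mod 1147)
10^4 ≡ 100^2 = 10000 ≡ 824 (mod 1147)
10^8 ≡ 824^2 = 678976 ≡ 1099 (mod 1147)
10^16 ≡ 1099^2 = 1207801 ≡ 10 (mod 1147)
10^32 ≡ 10^2 = 100 ≡ 100 (mod 1147)
10^64 ≡ 100^2 = 10000 ≡ 824 (mod 1147)
10^128 ≡ 824^2 = 678976 ≡ 1099 (mod 1147)
10^256 ≡ 1099^2 = 1207801 ≡ 10 (mod 1147)
10^512 ≡ 10^2 = 100 ≡ 100 (mod 1147)
10^1024 ≡ 100^2 = 10000 ≡ 824 (mod 1147)
1146 = 1024 + 64 + 32 + 16 + 8 + 2 in binary powers of 2.
So 10^1146 ≡ 824 · 824 · 100 · 10 · 1099 · 100 ≡ 963 (mod 1147).
Since 963 ≠ 1, base 10 is a Fermat witness: 1147 is composite.

963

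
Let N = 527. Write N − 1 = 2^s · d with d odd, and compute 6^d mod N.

527 − 1 = 526 = 2^1 · 263, so d = 263.
6^1 ≡ 6 (mod 527)
6^2 ≡ 6^2 = 36 ≡ 36 (mod 527)
6^4 ≡ 36^2 = 1296 ≡ 242 (mod 527)
6^8 ≡ 242^2 = 58564 ≡ 67 (mod 527)
6^16 ≡ 67^2 = 4489 ≡ 273 (mod 527)
6^32 ≡ 273^2 = 74529 ≡ 222 (mod 527)
6^64 ≡ 222^2 = 49284 ≡ 273 (mod 527)
6^128 ≡ 273^2 = 74529 ≡ 222 (mod 527)
6^256 ≡ 222^2 = 49284 ≡ 273 (mod 527)
263 = 256 + 4 + 2 + 1 in binary powers of 2.
So 6^263 ≡ 273 · 242 · 36 · 6 ≡ 150 (mod 527).
Squaring chain: 150; never reaches −1, so base 6 is a Miller–Rabin witness that 527 is composite.

150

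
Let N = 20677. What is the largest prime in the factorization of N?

20677 = 23 · 899
899 = 29 · 31
31 is prime.
So 20677 = 23 · 29 · 31; the largest prime factor is 31.

31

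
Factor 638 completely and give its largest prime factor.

29

638 = 2 · 319
319 = 11 · 29
29 is prime.
So 638 = 2 · 11 · 29; the largest prime factor is 29.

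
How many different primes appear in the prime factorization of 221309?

3

221309 = 11^2 · 1829
1829 = 31 · 59
221309 = 11^2 · 31 · 59, which has 3 distinct prime factors.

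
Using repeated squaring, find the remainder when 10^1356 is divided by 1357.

10^1 ≡ 10 (mod 1357)
10^2 ≡ 10^2 = 100 ≡ 100 (mod 1357)
10^4 ≡ 100^2 = 10000 ≡ 501 (mod 1357)
10^8 ≡ 501^2 = 251001 ≡ 1313 (mod 1357)
10^16 ≡ 1313^2 = 1723969 ≡ 579 (mod 1357)
10^32 ≡ 579^2 = 335241 ≡ 62 (mod 1357)
10^64 ≡ 62^2 = 3844 ≡ 1130 (mod 1357)
10^128 ≡ 1130^2 = 1276900 ≡ 1320 (mod 1357)
10^256 ≡ 1320^2 = 1742400 ≡ 12 (mod 1357)
10^512 ≡ 12^2 = 144 ≡ 144 (mod 1357)
10^1024 ≡ 144^2 = 20736 ≡ 381 (mod 1357)
1356 = 1024 + 256 + 64 + 8 + 4 in binary powers of 2.
So 10^1356 ≡ 381 · 12 · 1130 · 1313 · 501 ≡ 196 (mod 1357).
Since 196 ≠ 1, base 10 is a Fermat witness: 1357 is composite.

196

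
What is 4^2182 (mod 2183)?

4^1 ≡ 4 (mod 2183)
4^2 ≡ 4^2 = 16 ≡ 16 (mod 2183)
4^4 ≡ 16^2 = 256 ≡ 256 (mod 2183)
4^8 ≡ 256^2 = 65536 ≡ 46 (mod 2183)
4^16 ≡ 46^2 = 2116 ≡ 2116 (mod 2183)
4^32 ≡ 2116^2 = 4477456 ≡ 123 (mod 2183)
4^64 ≡ 123^2 = 15129 ≡ 2031 (mod 2183)
4^128 ≡ 2031^2 = 4124961 ≡ 1274 (mod 2183)
4^256 ≡ 1274^2 = 1623076 ≡ 1107 (mod 2183)
4^512 ≡ 1107^2 = 1225449 ≡ 786 (mod 2183)
4^1024 ≡ 786^2 = 617796 ≡ 7 (mod 2183)
4^2048 ≡ 7^2 = 49 ≡ 49 (mod 2183)
2182 = 2048 + 128 + 4 + 2 in binary powers of 2.
So 4^2182 ≡ 49 · 1274 · 256 · 16 ≡ 2106 (mod 2183).
Since 2106 ≠ 1, base 4 is a Fermat witness: 2183 is composite.

2106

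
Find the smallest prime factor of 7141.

7141 is odd.
Digit sum 13, not divisible by 3.
Ends in 1: not divisible by 5.
7: 7141 = 7·1020 + 1
11: 7141 = 11·649 + 2
13: 7141 = 13·549 + 4
17: 7141 = 17·420 + 1
19: 7141 = 19·375 + 16
23: 7141 = 23·310 + 11
29: 7141 = 29·246 + 7
31: 7141 = 31·230 + 11
37: 7141 = 37·193

37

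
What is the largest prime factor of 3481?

3481 = 59 · 59
59 = 59 · 1
So 3481 = 59^2; the largest prime factor is 59.

59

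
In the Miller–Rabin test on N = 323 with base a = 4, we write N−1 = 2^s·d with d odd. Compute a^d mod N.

323 − 1 = 322 = 2^1 · 161, so d = 161.
4^1 ≡ 4 (mod 323)
4^2 ≡ 4^2 = 16 ≡ 16 (mod 323)
4^4 ≡ 16^2 = 256 ≡ 256 (mod 323)
4^8 ≡ 256^2 = 65536 ≡ 290 (mod 323)
4^16 ≡ 290^2 = 84100 ≡ 120 (mod 323)
4^32 ≡ 120^2 = 14400 ≡ 188 (mod 323)
4^64 ≡ 188^2 = 35344 ≡ 137 (mod 323)
4^128 ≡ 137^2 = 18769 ≡ 35 (mod 323)
161 = 128 + 32 + 1 in binary powers of 2.
So 4^161 ≡ 35 · 188 · 4 ≡ 157 (mod 323).
Squaring chain: 157; never reaches −1, so base 4 is a Miller–Rabin witness that 323 is composite.

157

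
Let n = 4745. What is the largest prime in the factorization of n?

73

4745 = 5 · 949
949 = 13 · 73
73 is prime.
So 4745 = 5 · 13 · 73; the largest prime factor is 73.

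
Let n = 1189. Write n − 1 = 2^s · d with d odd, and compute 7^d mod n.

1189 − 1 = 1188 = 2^2 · 297, so d = 297.
7^1 ≡ 7 (mod 1189)
7^2 ≡ 7^2 = 49 ≡ 49 (mod 1189)
7^4 ≡ 49^2 = 2401 ≡ 23 (mod 1189)
7^8 ≡ 23^2 = 529 ≡ 529 (mod 1189)
7^16 ≡ 529^2 = 279841 ≡ 426 (mod 1189)
7^32 ≡ 426^2 = 181476 ≡ 748 (mod 1189)
7^64 ≡ 748^2 = 559504 ≡ 674 (mod 1189)
7^128 ≡ 674^2 = 454276 ≡ 78 (mod 1189)
7^256 ≡ 78^2 = 6084 ≡ 139 (mod 1189)
297 = 256 + 32 + 8 + 1 in binary powers of 2.
So 7^297 ≡ 139 · 748 · 529 · 7 ≡ 604 (mod 1189).
Squaring chain: 604 → 982; never reaches −1, so base 7 is a Miller–Rabin witness that 1189 is composite.

604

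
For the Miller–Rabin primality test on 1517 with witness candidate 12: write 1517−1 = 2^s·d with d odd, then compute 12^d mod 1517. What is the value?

345

1517 − 1 = 1516 = 2^2 · 379, so d = 379.
12^1 ≡ 12 (mod 1517)
12^2 ≡ 12^2 = 144 ≡ 144 (mod 1517)
12^4 ≡ 144^2 = 20736 ≡ 1015 (mod 1517)
12^8 ≡ 1015^2 = 1030225 ≡ 182 (mod 1517)
12^16 ≡ 182^2 = 33124 ≡ 1267 (mod 1517)
12^32 ≡ 1267^2 = 1605289 ≡ 303 (mod 1517)
12^64 ≡ 303^2 = 91809 ≡ 789 (mod 1517)
12^128 ≡ 789^2 = 622521 ≡ 551 (mod 1517)
12^256 ≡ 551^2 = 303601 ≡ 201 (mod 1517)
379 = 256 + 64 + 32 + 16 + 8 + 2 + 1 in binary powers of 2.
So 12^379 ≡ 201 · 789 · 303 · 1267 · 182 · 144 · 12 ≡ 345 (mod 1517).
Squaring chain: 345 → 699; never reaches −1, so base 12 is a Miller–Rabin witness that 1517 is composite.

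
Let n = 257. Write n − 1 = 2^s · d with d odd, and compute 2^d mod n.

2

257 − 1 = 256 = 2^8 · 1, so d = 1.
2^1 ≡ 2 (mod 257)
1 = 1 in binary powers of 2.
So 2^1 ≡ 2 ≡ 2 (mod 257).
Squaring chain: 2 → 4 → 16 → 256 → 1 → 1 → 1 → 1; reaches −1, so base 2 does not prove 257 composite.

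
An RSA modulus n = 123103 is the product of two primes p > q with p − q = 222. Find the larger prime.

Since p = q + 222, we have 123103 = q(q + 222), so q² + 222q − 123103 = 0.
Discriminant: 222² + 4·123103 = 49284 + 492412 = 541696; √541696 = 736.
q = (−222 + 736)/2 = 257, and p = q + 222 = 479.
Check: 257 · 479 = 123103.

479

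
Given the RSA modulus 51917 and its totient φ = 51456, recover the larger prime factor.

269

φ(n) = (p−1)(q−1) = n − (p+q) + 1, so p + q = 51917 − 51456 + 1 = 462.
p and q are the roots of t² − 462t + 51917 = 0.
Discriminant: 462² − 4·51917 = 213444 − 207668 = 5776; √5776 = 76.
q = (462 − 76)/2 = 193, p = (462 + 76)/2 = 269.
Check: 193 · 269 = 51917.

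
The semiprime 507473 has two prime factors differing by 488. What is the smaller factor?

509

Since p = q + 488, we have 507473 = q(q + 488), so q² + 488q − 507473 = 0.
Discriminant: 488² + 4·507473 = 238144 + 2029892 = 2268036; √2268036 = 1506.
q = (−488 + 1506)/2 = 509, and p = q + 488 = 997.
Check: 509 · 997 = 507473.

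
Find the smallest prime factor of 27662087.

27662087 is odd.
Digit sum 38, not divisible by 3.
Ends in 7: not divisible by 5.
7: 27662087 = 7·3951726 + 5
11: 27662087 = 11·2514735 + 2
13: 27662087 = 13·2127852 + 11
17: 27662087 = 17·1627181 + 10
19: 27662087 = 19·1455899 + 6
23: 27662087 = 23·1202699 + 10
29: 27662087 = 29·953865 + 2
31: 27662087 = 31·892325 + 12
37: 27662087 = 37·747623 + 36
41: 27662087 = 41·674685 + 2
43: 27662087 = 43·643304 + 15
47: 27662087 = 47·588555 + 2
53: 27662087 = 53·521926 + 9
59: 27662087 = 59·468848 + 55
61: 27662087 = 61·453476 + 51
67: 27662087 = 67·412866 + 65
71: 27662087 = 71·389606 + 61
73: 27662087 = 73·378932 + 51
79: 27662087 = 79·350153

79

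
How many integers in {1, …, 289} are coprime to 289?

272

Factor: 289 = 17^2.
φ(289) = 17^1·(17−1) = 272.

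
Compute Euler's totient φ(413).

Factor: 413 = 7 · 59.
φ(413) = (7−1) · (59−1) = 6 · 58 = 348.

348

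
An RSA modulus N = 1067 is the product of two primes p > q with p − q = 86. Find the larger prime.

97

Since p = q + 86, we have 1067 = q(q + 86), so q² + 86q − 1067 = 0.
Discriminant: 86² + 4·1067 = 7396 + 4268 = 11664; √11664 = 108.
q = (−86 + 108)/2 = 11, and p = q + 86 = 97.
Check: 11 · 97 = 1067.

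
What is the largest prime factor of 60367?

67

60367 = 17 · 3551
3551 = 53 · 67
67 is prime.
So 60367 = 17 · 53 · 67; the largest prime factor is 67.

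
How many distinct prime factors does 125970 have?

125970 = 2 · 62985
62985 = 3 · 20995
20995 = 5 · 4199
4199 = 13 · 323
323 = 17 · 19
125970 = 2 · 3 · 5 · 13 · 17 · 19, which has 6 distinct prime factors.

6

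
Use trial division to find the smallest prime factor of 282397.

282397 is odd.
Digit sum 31, not divisible by 3.
Ends in 7: not divisible by 5.
7: 282397 = 7·40342 + 3
11: 282397 = 11·25672 + 5
13: 282397 = 13·21722 + 11
17: 282397 = 17·16611 + 10
19: 282397 = 19·14863

19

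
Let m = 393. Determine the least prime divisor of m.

393 is odd.
Digit sum 15, divisible by 3.

3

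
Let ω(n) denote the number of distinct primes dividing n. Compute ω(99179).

99179 = 41^2 · 59
99179 = 41^2 · 59, which has 2 distinct prime factors.

2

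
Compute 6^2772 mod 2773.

6^1 ≡ 6 (mod 2773)
6^2 ≡ 6^2 = 36 ≡ 36 (mod 2773)
6^4 ≡ 36^2 = 1296 ≡ 1296 (mod 2773)
6^8 ≡ 1296^2 = 1679616 ≡ 1951 (mod 2773)
6^16 ≡ 1951^2 = 3806401 ≡ 1845 (mod 2773)
6^32 ≡ 1845^2 = 3404025 ≡ 1554 (mod 2773)
6^64 ≡ 1554^2 = 2414916 ≡ 2406 (mod 2773)
6^128 ≡ 2406^2 = 5788836 ≡ 1585 (mod 2773)
6^256 ≡ 1585^2 = 2512225 ≡ 2660 (mod 2773)
6^512 ≡ 2660^2 = 7075600 ≡ 1677 (mod 2773)
6^1024 ≡ 1677^2 = 2812329 ≡ 507 (mod 2773)
6^2048 ≡ 507^2 = 257049 ≡ 1933 (mod 2773)
2772 = 2048 + 512 + 128 + 64 + 16 + 4 in binary powers of 2.
So 6^2772 ≡ 1933 · 1677 · 1585 · 2406 · 1845 · 1296 ≡ 789 (mod 2773).
Since 789 ≠ 1, base 6 is a Fermat witness: 2773 is composite.

789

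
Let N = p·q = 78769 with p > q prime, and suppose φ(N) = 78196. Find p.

347

φ(n) = (p−1)(q−1) = n − (p+q) + 1, so p + q = 78769 − 78196 + 1 = 574.
p and q are the roots of t² − 574t + 78769 = 0.
Discriminant: 574² − 4·78769 = 329476 − 315076 = 14400; √14400 = 120.
q = (574 − 120)/2 = 227, p = (574 + 120)/2 = 347.
Check: 227 · 347 = 78769.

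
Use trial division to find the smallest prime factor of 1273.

19

1273 is odd.
Digit sum 13, not divisible by 3.
Ends in 3: not divisible by 5.
7: 1273 = 7·181 + 6
11: 1273 = 11·115 + 8
13: 1273 = 13·97 + 12
17: 1273 = 17·74 + 15
19: 1273 = 19·67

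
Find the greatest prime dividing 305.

305 = 5 · 61
61 is prime.
So 305 = 5 · 61; the largest prime factor is 61.

61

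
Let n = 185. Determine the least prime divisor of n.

185 is odd.
Digit sum 14, not divisible by 3.
Ends in 5: divisible by 5.

5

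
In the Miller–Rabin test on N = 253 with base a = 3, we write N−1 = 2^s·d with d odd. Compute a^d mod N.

253 − 1 = 252 = 2^2 · 63, so d = 63.
3^1 ≡ 3 (mod 253)
3^2 ≡ 3^2 = 9 ≡ 9 (mod 253)
3^4 ≡ 9^2 = 81 ≡ 81 (mod 253)
3^8 ≡ 81^2 = 6561 ≡ 236 (mod 253)
3^16 ≡ 236^2 = 55696 ≡ 36 (mod 253)
3^32 ≡ 36^2 = 1296 ≡ 31 (mod 253)
63 = 32 + 16 + 8 + 4 + 2 + 1 in binary powers of 2.
So 3^63 ≡ 31 · 36 · 236 · 81 · 9 · 3 ≡ 236 (mod 253).
Squaring chain: 236 → 36; never reaches −1, so base 3 is a Miller–Rabin witness that 253 is composite.

236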